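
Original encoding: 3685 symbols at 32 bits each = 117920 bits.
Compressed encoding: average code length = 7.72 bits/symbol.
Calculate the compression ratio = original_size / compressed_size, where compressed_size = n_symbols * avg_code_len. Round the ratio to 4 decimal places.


original_size = n_symbols * orig_bits = 3685 * 32 = 117920 bits
compressed_size = n_symbols * avg_code_len = 3685 * 7.72 = 28448.2 bits
ratio = original_size / compressed_size = 117920 / 28448.2 = 4.1451

Compression ratio = 4.1451


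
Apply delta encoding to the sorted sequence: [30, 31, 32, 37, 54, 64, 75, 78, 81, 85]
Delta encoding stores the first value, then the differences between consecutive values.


First value: 30
Deltas:
  31 - 30 = 1
  32 - 31 = 1
  37 - 32 = 5
  54 - 37 = 17
  64 - 54 = 10
  75 - 64 = 11
  78 - 75 = 3
  81 - 78 = 3
  85 - 81 = 4


Delta encoded: [30, 1, 1, 5, 17, 10, 11, 3, 3, 4]


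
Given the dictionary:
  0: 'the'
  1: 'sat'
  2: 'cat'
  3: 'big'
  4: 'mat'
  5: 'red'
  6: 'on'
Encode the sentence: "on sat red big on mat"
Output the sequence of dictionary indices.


Look up each word in the dictionary:
  'on' -> 6
  'sat' -> 1
  'red' -> 5
  'big' -> 3
  'on' -> 6
  'mat' -> 4

Encoded: [6, 1, 5, 3, 6, 4]


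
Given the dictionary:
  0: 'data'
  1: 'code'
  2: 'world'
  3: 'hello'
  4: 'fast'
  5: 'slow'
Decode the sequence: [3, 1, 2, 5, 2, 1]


Look up each index in the dictionary:
  3 -> 'hello'
  1 -> 'code'
  2 -> 'world'
  5 -> 'slow'
  2 -> 'world'
  1 -> 'code'

Decoded: "hello code world slow world code"


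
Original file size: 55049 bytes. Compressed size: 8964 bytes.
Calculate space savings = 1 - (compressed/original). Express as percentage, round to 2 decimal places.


ratio = compressed/original = 8964/55049 = 0.162837
savings = 1 - ratio = 1 - 0.162837 = 0.837163
as a percentage: 0.837163 * 100 = 83.72%

Space savings = 1 - 8964/55049 = 83.72%


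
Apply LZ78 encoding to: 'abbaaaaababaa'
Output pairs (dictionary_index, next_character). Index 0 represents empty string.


LZ78 encoding steps:
Dictionary: {0: ''}
Step 1: w='' (idx 0), next='a' -> output (0, 'a'), add 'a' as idx 1
Step 2: w='' (idx 0), next='b' -> output (0, 'b'), add 'b' as idx 2
Step 3: w='b' (idx 2), next='a' -> output (2, 'a'), add 'ba' as idx 3
Step 4: w='a' (idx 1), next='a' -> output (1, 'a'), add 'aa' as idx 4
Step 5: w='aa' (idx 4), next='b' -> output (4, 'b'), add 'aab' as idx 5
Step 6: w='a' (idx 1), next='b' -> output (1, 'b'), add 'ab' as idx 6
Step 7: w='aa' (idx 4), end of input -> output (4, '')


Encoded: [(0, 'a'), (0, 'b'), (2, 'a'), (1, 'a'), (4, 'b'), (1, 'b'), (4, '')]


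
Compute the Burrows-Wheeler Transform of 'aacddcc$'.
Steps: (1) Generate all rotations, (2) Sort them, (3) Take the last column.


Rotations (sorted):
  0: $aacddcc -> last char: c
  1: aacddcc$ -> last char: $
  2: acddcc$a -> last char: a
  3: c$aacddc -> last char: c
  4: cc$aacdd -> last char: d
  5: cddcc$aa -> last char: a
  6: dcc$aacd -> last char: d
  7: ddcc$aac -> last char: c


BWT = c$acdadc


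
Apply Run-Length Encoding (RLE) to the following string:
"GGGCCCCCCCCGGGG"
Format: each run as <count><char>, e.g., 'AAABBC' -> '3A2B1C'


Scanning runs left to right:
  i=0: run of 'G' x 3 -> '3G'
  i=3: run of 'C' x 8 -> '8C'
  i=11: run of 'G' x 4 -> '4G'

RLE = 3G8C4G


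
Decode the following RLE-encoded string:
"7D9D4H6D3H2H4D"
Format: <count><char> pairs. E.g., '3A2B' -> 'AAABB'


Expanding each <count><char> pair:
  7D -> 'DDDDDDD'
  9D -> 'DDDDDDDDD'
  4H -> 'HHHH'
  6D -> 'DDDDDD'
  3H -> 'HHH'
  2H -> 'HH'
  4D -> 'DDDD'

Decoded = DDDDDDDDDDDDDDDDHHHHDDDDDDHHHHHDDDD


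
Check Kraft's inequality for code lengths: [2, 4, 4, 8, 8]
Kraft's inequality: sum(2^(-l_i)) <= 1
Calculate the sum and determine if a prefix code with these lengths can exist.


Sum = 2^(-2) + 2^(-4) + 2^(-4) + 2^(-8) + 2^(-8)
    = 0.25 + 0.0625 + 0.0625 + 0.00390625 + 0.00390625
    = 98/256 = 0.3828125
Since 0.3828125 <= 1, Kraft's inequality IS satisfied.
A prefix code with these lengths CAN exist.

Kraft sum = 0.3828125. Satisfied.


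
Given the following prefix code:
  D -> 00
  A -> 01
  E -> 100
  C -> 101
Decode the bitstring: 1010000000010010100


Decoding step by step:
Bits 101 -> C
Bits 00 -> D
Bits 00 -> D
Bits 00 -> D
Bits 00 -> D
Bits 100 -> E
Bits 101 -> C
Bits 00 -> D


Decoded message: CDDDDECD


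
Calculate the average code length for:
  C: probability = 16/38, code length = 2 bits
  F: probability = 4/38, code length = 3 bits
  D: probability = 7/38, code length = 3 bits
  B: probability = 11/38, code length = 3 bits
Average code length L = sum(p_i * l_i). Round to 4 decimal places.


Weighted contributions p_i * l_i:
  C: (16/38) * 2 = 32/38
  F: (4/38) * 3 = 12/38
  D: (7/38) * 3 = 21/38
  B: (11/38) * 3 = 33/38
Sum = (32 + 12 + 21 + 33)/38 = 98/38

L = 98/38 = 2.5789 bits/symbol


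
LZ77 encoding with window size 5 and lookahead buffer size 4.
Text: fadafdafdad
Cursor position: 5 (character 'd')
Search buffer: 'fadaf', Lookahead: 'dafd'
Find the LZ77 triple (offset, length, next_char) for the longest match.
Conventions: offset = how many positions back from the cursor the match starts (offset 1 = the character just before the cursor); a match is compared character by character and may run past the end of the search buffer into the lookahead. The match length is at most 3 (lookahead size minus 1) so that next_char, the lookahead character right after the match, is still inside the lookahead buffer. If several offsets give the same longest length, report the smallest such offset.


Try each offset into the search buffer:
  offset=1 (pos 4, char 'f'): match length 0
  offset=2 (pos 3, char 'a'): match length 0
  offset=3 (pos 2, char 'd'): match length 3
  offset=4 (pos 1, char 'a'): match length 0
  offset=5 (pos 0, char 'f'): match length 0
Longest match has length 3 at offset 3.
next_char = character at position 5 + 3 = 8 -> 'd'

Best match: offset=3, length=3 (matching 'daf' starting at position 2)
LZ77 triple: (3, 3, 'd')


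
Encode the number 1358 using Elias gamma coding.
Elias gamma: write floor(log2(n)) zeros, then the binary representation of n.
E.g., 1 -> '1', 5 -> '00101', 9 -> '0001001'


num_bits = floor(log2(1358)) + 1 = 11
leading_zeros = num_bits - 1 = 10
binary(1358) = 10101001110

Elias gamma(1358) = '0000000000' + '10101001110' = 000000000010101001110 (21 bits)


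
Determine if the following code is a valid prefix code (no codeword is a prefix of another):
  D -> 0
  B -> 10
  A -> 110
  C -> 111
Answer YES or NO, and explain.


Checking each pair (does one codeword prefix another?):
  D='0' vs B='10': no prefix
  D='0' vs A='110': no prefix
  D='0' vs C='111': no prefix
  B='10' vs D='0': no prefix
  B='10' vs A='110': no prefix
  B='10' vs C='111': no prefix
  A='110' vs D='0': no prefix
  A='110' vs B='10': no prefix
  A='110' vs C='111': no prefix
  C='111' vs D='0': no prefix
  C='111' vs B='10': no prefix
  C='111' vs A='110': no prefix
No violation found over all pairs.

YES -- this is a valid prefix code. No codeword is a prefix of any other codeword.


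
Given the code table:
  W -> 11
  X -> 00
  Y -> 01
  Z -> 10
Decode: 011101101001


Decoding:
01 -> Y
11 -> W
01 -> Y
10 -> Z
10 -> Z
01 -> Y


Result: YWYZZY


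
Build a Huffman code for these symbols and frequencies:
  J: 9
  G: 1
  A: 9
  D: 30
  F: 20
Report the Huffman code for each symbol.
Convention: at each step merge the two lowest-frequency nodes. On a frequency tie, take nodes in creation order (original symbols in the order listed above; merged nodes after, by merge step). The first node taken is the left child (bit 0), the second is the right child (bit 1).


Huffman tree construction:
Step 1: Merge G(1) + J(9) = 10
Step 2: Merge A(9) + (G+J)(10) = 19
Step 3: Merge (A+(G+J))(19) + F(20) = 39
Step 4: Merge D(30) + ((A+(G+J))+F)(39) = 69
Read each symbol's code off the tree from the root (left child = 0, right child = 1).

Codes:
  J: 1011 (length 4)
  G: 1010 (length 4)
  A: 100 (length 3)
  D: 0 (length 1)
  F: 11 (length 2)
Average code length: 137/69 = 1.9855 bits/symbol


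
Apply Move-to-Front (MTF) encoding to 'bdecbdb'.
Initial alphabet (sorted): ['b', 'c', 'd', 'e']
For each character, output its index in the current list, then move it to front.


MTF encoding:
'b': index 0 in ['b', 'c', 'd', 'e'] -> ['b', 'c', 'd', 'e']
'd': index 2 in ['b', 'c', 'd', 'e'] -> ['d', 'b', 'c', 'e']
'e': index 3 in ['d', 'b', 'c', 'e'] -> ['e', 'd', 'b', 'c']
'c': index 3 in ['e', 'd', 'b', 'c'] -> ['c', 'e', 'd', 'b']
'b': index 3 in ['c', 'e', 'd', 'b'] -> ['b', 'c', 'e', 'd']
'd': index 3 in ['b', 'c', 'e', 'd'] -> ['d', 'b', 'c', 'e']
'b': index 1 in ['d', 'b', 'c', 'e'] -> ['b', 'd', 'c', 'e']


Output: [0, 2, 3, 3, 3, 3, 1]


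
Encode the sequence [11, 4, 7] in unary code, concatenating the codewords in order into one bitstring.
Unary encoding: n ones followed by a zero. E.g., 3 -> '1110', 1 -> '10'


Encode each number as n ones followed by a terminating 0:
  11 -> 111111111110 (12 bits)
  4 -> 11110 (5 bits)
  7 -> 11111110 (8 bits)
Total length = 12 + 5 + 8 = 25 bits.

Unary([11, 4, 7]) = 1111111111101111011111110 (25 bits)


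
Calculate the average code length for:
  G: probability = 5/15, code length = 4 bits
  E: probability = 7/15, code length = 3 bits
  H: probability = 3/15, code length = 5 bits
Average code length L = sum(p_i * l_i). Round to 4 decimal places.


Weighted contributions p_i * l_i:
  G: (5/15) * 4 = 20/15
  E: (7/15) * 3 = 21/15
  H: (3/15) * 5 = 15/15
Sum = (20 + 21 + 15)/15 = 56/15

L = 56/15 = 3.7333 bits/symbol


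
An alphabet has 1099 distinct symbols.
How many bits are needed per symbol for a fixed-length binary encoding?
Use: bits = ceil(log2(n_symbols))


log2(1099) = 10.102
Bracket: 2^10 = 1024 < 1099 <= 2^11 = 2048
So ceil(log2(1099)) = 11

bits = ceil(log2(1099)) = ceil(10.102) = 11 bits


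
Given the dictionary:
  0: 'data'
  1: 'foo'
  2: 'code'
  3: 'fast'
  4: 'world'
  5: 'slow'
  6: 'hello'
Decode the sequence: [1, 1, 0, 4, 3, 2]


Look up each index in the dictionary:
  1 -> 'foo'
  1 -> 'foo'
  0 -> 'data'
  4 -> 'world'
  3 -> 'fast'
  2 -> 'code'

Decoded: "foo foo data world fast code"


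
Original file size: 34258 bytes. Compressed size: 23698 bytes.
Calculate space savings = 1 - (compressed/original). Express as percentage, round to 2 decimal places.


ratio = compressed/original = 23698/34258 = 0.691751
savings = 1 - ratio = 1 - 0.691751 = 0.308249
as a percentage: 0.308249 * 100 = 30.82%

Space savings = 1 - 23698/34258 = 30.82%


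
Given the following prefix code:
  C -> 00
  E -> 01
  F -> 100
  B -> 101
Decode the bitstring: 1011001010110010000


Decoding step by step:
Bits 101 -> B
Bits 100 -> F
Bits 101 -> B
Bits 01 -> E
Bits 100 -> F
Bits 100 -> F
Bits 00 -> C


Decoded message: BFBEFFC


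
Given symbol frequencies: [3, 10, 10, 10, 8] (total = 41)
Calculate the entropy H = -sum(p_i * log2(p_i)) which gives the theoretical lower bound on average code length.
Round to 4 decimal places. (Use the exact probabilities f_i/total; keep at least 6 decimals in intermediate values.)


Per-symbol terms -p_i * log2(p_i) with p_i = f_i/41:
  p = 3/41 = 0.073171: log2(p) = -3.772590, -p*log2(p) = 0.276043
  p = 10/41 = 0.243902: log2(p) = -2.035624, -p*log2(p) = 0.496494
  p = 10/41 = 0.243902: log2(p) = -2.035624, -p*log2(p) = 0.496494
  p = 10/41 = 0.243902: log2(p) = -2.035624, -p*log2(p) = 0.496494
  p = 8/41 = 0.195122: log2(p) = -2.357552, -p*log2(p) = 0.460010
H = 0.276043 + 0.496494 + 0.496494 + 0.496494 + 0.460010 = 2.225535

H = 2.2255 bits/symbol


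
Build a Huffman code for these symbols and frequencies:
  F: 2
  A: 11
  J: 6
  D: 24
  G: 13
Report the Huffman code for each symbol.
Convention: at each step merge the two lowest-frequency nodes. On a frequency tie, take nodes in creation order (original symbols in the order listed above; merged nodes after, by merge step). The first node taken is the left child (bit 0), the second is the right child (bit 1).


Huffman tree construction:
Step 1: Merge F(2) + J(6) = 8
Step 2: Merge (F+J)(8) + A(11) = 19
Step 3: Merge G(13) + ((F+J)+A)(19) = 32
Step 4: Merge D(24) + (G+((F+J)+A))(32) = 56
Read each symbol's code off the tree from the root (left child = 0, right child = 1).

Codes:
  F: 1100 (length 4)
  A: 111 (length 3)
  J: 1101 (length 4)
  D: 0 (length 1)
  G: 10 (length 2)
Average code length: 115/56 = 2.0536 bits/symbol


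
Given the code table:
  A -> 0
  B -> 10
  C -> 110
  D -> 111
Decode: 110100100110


Decoding:
110 -> C
10 -> B
0 -> A
10 -> B
0 -> A
110 -> C


Result: CBABAC


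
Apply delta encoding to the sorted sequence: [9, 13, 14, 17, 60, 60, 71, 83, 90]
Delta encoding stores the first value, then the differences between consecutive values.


First value: 9
Deltas:
  13 - 9 = 4
  14 - 13 = 1
  17 - 14 = 3
  60 - 17 = 43
  60 - 60 = 0
  71 - 60 = 11
  83 - 71 = 12
  90 - 83 = 7


Delta encoded: [9, 4, 1, 3, 43, 0, 11, 12, 7]


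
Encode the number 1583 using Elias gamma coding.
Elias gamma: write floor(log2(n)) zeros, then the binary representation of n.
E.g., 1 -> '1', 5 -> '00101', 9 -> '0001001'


num_bits = floor(log2(1583)) + 1 = 11
leading_zeros = num_bits - 1 = 10
binary(1583) = 11000101111

Elias gamma(1583) = '0000000000' + '11000101111' = 000000000011000101111 (21 bits)


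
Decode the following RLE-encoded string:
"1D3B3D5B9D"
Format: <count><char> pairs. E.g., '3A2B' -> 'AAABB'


Expanding each <count><char> pair:
  1D -> 'D'
  3B -> 'BBB'
  3D -> 'DDD'
  5B -> 'BBBBB'
  9D -> 'DDDDDDDDD'

Decoded = DBBBDDDBBBBBDDDDDDDDD


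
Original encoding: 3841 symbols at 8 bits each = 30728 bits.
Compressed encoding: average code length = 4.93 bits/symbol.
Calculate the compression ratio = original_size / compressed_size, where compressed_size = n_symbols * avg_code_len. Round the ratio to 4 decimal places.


original_size = n_symbols * orig_bits = 3841 * 8 = 30728 bits
compressed_size = n_symbols * avg_code_len = 3841 * 4.93 = 18936.13 bits
ratio = original_size / compressed_size = 30728 / 18936.13 = 1.6227

Compression ratio = 1.6227


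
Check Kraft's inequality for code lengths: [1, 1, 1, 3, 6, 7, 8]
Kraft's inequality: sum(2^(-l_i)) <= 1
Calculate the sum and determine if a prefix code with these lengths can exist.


Sum = 2^(-1) + 2^(-1) + 2^(-1) + 2^(-3) + 2^(-6) + 2^(-7) + 2^(-8)
    = 0.5 + 0.5 + 0.5 + 0.125 + 0.015625 + 0.0078125 + 0.00390625
    = 423/256 = 1.65234375
Since 1.65234375 > 1, Kraft's inequality is NOT satisfied.
A prefix code with these lengths CANNOT exist.

Kraft sum = 1.65234375. Not satisfied.


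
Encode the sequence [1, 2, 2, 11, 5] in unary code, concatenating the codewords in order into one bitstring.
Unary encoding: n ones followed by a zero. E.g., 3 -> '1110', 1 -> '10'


Encode each number as n ones followed by a terminating 0:
  1 -> 10 (2 bits)
  2 -> 110 (3 bits)
  2 -> 110 (3 bits)
  11 -> 111111111110 (12 bits)
  5 -> 111110 (6 bits)
Total length = 2 + 3 + 3 + 12 + 6 = 26 bits.

Unary([1, 2, 2, 11, 5]) = 10110110111111111110111110 (26 bits)


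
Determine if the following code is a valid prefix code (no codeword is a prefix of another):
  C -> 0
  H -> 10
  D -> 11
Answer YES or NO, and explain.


Checking each pair (does one codeword prefix another?):
  C='0' vs H='10': no prefix
  C='0' vs D='11': no prefix
  H='10' vs C='0': no prefix
  H='10' vs D='11': no prefix
  D='11' vs C='0': no prefix
  D='11' vs H='10': no prefix
No violation found over all pairs.

YES -- this is a valid prefix code. No codeword is a prefix of any other codeword.


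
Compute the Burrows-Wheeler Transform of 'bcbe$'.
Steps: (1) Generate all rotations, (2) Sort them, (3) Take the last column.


Rotations (sorted):
  0: $bcbe -> last char: e
  1: bcbe$ -> last char: $
  2: be$bc -> last char: c
  3: cbe$b -> last char: b
  4: e$bcb -> last char: b


BWT = e$cbb


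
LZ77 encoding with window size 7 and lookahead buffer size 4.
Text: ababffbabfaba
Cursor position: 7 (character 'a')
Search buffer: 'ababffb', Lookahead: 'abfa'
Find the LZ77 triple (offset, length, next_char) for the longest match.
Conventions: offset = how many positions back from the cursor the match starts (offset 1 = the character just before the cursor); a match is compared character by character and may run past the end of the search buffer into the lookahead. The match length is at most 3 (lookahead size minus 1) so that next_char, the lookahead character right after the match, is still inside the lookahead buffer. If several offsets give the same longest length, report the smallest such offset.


Try each offset into the search buffer:
  offset=1 (pos 6, char 'b'): match length 0
  offset=2 (pos 5, char 'f'): match length 0
  offset=3 (pos 4, char 'f'): match length 0
  offset=4 (pos 3, char 'b'): match length 0
  offset=5 (pos 2, char 'a'): match length 3
  offset=6 (pos 1, char 'b'): match length 0
  offset=7 (pos 0, char 'a'): match length 2
Longest match has length 3 at offset 5.
next_char = character at position 7 + 3 = 10 -> 'a'

Best match: offset=5, length=3 (matching 'abf' starting at position 2)
LZ77 triple: (5, 3, 'a')


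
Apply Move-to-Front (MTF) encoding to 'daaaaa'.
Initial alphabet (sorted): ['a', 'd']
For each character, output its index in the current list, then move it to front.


MTF encoding:
'd': index 1 in ['a', 'd'] -> ['d', 'a']
'a': index 1 in ['d', 'a'] -> ['a', 'd']
'a': index 0 in ['a', 'd'] -> ['a', 'd']
'a': index 0 in ['a', 'd'] -> ['a', 'd']
'a': index 0 in ['a', 'd'] -> ['a', 'd']
'a': index 0 in ['a', 'd'] -> ['a', 'd']


Output: [1, 1, 0, 0, 0, 0]


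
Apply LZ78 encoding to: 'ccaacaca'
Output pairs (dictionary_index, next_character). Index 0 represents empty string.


LZ78 encoding steps:
Dictionary: {0: ''}
Step 1: w='' (idx 0), next='c' -> output (0, 'c'), add 'c' as idx 1
Step 2: w='c' (idx 1), next='a' -> output (1, 'a'), add 'ca' as idx 2
Step 3: w='' (idx 0), next='a' -> output (0, 'a'), add 'a' as idx 3
Step 4: w='ca' (idx 2), next='c' -> output (2, 'c'), add 'cac' as idx 4
Step 5: w='a' (idx 3), end of input -> output (3, '')


Encoded: [(0, 'c'), (1, 'a'), (0, 'a'), (2, 'c'), (3, '')]


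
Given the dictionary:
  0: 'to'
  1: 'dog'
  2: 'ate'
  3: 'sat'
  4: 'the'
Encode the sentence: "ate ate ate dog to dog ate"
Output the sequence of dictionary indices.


Look up each word in the dictionary:
  'ate' -> 2
  'ate' -> 2
  'ate' -> 2
  'dog' -> 1
  'to' -> 0
  'dog' -> 1
  'ate' -> 2

Encoded: [2, 2, 2, 1, 0, 1, 2]


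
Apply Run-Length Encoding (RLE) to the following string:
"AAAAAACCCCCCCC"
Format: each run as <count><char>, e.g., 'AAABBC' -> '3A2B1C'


Scanning runs left to right:
  i=0: run of 'A' x 6 -> '6A'
  i=6: run of 'C' x 8 -> '8C'

RLE = 6A8C


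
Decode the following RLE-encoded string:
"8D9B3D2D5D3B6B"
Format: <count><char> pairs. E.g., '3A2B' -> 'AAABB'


Expanding each <count><char> pair:
  8D -> 'DDDDDDDD'
  9B -> 'BBBBBBBBB'
  3D -> 'DDD'
  2D -> 'DD'
  5D -> 'DDDDD'
  3B -> 'BBB'
  6B -> 'BBBBBB'

Decoded = DDDDDDDDBBBBBBBBBDDDDDDDDDDBBBBBBBBB


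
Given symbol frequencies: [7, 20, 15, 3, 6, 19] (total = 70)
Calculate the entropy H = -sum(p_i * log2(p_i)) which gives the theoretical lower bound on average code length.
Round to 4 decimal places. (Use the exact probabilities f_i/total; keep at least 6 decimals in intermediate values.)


Per-symbol terms -p_i * log2(p_i) with p_i = f_i/70:
  p = 7/70 = 0.100000: log2(p) = -3.321928, -p*log2(p) = 0.332193
  p = 20/70 = 0.285714: log2(p) = -1.807355, -p*log2(p) = 0.516387
  p = 15/70 = 0.214286: log2(p) = -2.222392, -p*log2(p) = 0.476227
  p = 3/70 = 0.042857: log2(p) = -4.544321, -p*log2(p) = 0.194757
  p = 6/70 = 0.085714: log2(p) = -3.544321, -p*log2(p) = 0.303799
  p = 19/70 = 0.271429: log2(p) = -1.881356, -p*log2(p) = 0.510654
H = 0.332193 + 0.516387 + 0.476227 + 0.194757 + 0.303799 + 0.510654 = 2.334017

H = 2.334 bits/symbol


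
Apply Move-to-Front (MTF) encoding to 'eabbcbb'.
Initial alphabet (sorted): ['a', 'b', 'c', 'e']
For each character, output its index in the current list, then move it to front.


MTF encoding:
'e': index 3 in ['a', 'b', 'c', 'e'] -> ['e', 'a', 'b', 'c']
'a': index 1 in ['e', 'a', 'b', 'c'] -> ['a', 'e', 'b', 'c']
'b': index 2 in ['a', 'e', 'b', 'c'] -> ['b', 'a', 'e', 'c']
'b': index 0 in ['b', 'a', 'e', 'c'] -> ['b', 'a', 'e', 'c']
'c': index 3 in ['b', 'a', 'e', 'c'] -> ['c', 'b', 'a', 'e']
'b': index 1 in ['c', 'b', 'a', 'e'] -> ['b', 'c', 'a', 'e']
'b': index 0 in ['b', 'c', 'a', 'e'] -> ['b', 'c', 'a', 'e']


Output: [3, 1, 2, 0, 3, 1, 0]


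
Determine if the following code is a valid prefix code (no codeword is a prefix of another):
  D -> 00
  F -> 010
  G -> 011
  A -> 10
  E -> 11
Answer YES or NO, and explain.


Checking each pair (does one codeword prefix another?):
  D='00' vs F='010': no prefix
  D='00' vs G='011': no prefix
  D='00' vs A='10': no prefix
  D='00' vs E='11': no prefix
  F='010' vs D='00': no prefix
  F='010' vs G='011': no prefix
  F='010' vs A='10': no prefix
  F='010' vs E='11': no prefix
  G='011' vs D='00': no prefix
  G='011' vs F='010': no prefix
  G='011' vs A='10': no prefix
  G='011' vs E='11': no prefix
  A='10' vs D='00': no prefix
  A='10' vs F='010': no prefix
  A='10' vs G='011': no prefix
  A='10' vs E='11': no prefix
  E='11' vs D='00': no prefix
  E='11' vs F='010': no prefix
  E='11' vs G='011': no prefix
  E='11' vs A='10': no prefix
No violation found over all pairs.

YES -- this is a valid prefix code. No codeword is a prefix of any other codeword.


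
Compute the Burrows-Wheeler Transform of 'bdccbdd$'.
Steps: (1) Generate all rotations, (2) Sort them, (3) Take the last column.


Rotations (sorted):
  0: $bdccbdd -> last char: d
  1: bdccbdd$ -> last char: $
  2: bdd$bdcc -> last char: c
  3: cbdd$bdc -> last char: c
  4: ccbdd$bd -> last char: d
  5: d$bdccbd -> last char: d
  6: dccbdd$b -> last char: b
  7: dd$bdccb -> last char: b


BWT = d$ccddbb


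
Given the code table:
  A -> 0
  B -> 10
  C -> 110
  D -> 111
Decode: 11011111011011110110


Decoding:
110 -> C
111 -> D
110 -> C
110 -> C
111 -> D
10 -> B
110 -> C


Result: CDCCDBC


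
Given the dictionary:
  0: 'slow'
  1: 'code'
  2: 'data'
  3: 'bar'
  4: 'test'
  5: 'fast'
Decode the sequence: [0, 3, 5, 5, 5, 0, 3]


Look up each index in the dictionary:
  0 -> 'slow'
  3 -> 'bar'
  5 -> 'fast'
  5 -> 'fast'
  5 -> 'fast'
  0 -> 'slow'
  3 -> 'bar'

Decoded: "slow bar fast fast fast slow bar"


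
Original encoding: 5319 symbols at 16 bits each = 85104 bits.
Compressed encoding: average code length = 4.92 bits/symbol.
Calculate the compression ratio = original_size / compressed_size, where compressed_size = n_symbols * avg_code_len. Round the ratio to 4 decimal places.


original_size = n_symbols * orig_bits = 5319 * 16 = 85104 bits
compressed_size = n_symbols * avg_code_len = 5319 * 4.92 = 26169.48 bits
ratio = original_size / compressed_size = 85104 / 26169.48 = 3.252

Compression ratio = 3.252


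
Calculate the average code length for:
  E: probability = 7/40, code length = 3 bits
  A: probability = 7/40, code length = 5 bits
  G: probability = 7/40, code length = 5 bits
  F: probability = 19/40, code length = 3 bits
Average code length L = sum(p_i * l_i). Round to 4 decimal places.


Weighted contributions p_i * l_i:
  E: (7/40) * 3 = 21/40
  A: (7/40) * 5 = 35/40
  G: (7/40) * 5 = 35/40
  F: (19/40) * 3 = 57/40
Sum = (21 + 35 + 35 + 57)/40 = 148/40

L = 148/40 = 3.7000 bits/symbol


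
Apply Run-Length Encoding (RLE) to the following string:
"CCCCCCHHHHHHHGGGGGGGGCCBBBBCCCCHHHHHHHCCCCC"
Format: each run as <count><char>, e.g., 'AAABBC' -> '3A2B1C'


Scanning runs left to right:
  i=0: run of 'C' x 6 -> '6C'
  i=6: run of 'H' x 7 -> '7H'
  i=13: run of 'G' x 8 -> '8G'
  i=21: run of 'C' x 2 -> '2C'
  i=23: run of 'B' x 4 -> '4B'
  i=27: run of 'C' x 4 -> '4C'
  i=31: run of 'H' x 7 -> '7H'
  i=38: run of 'C' x 5 -> '5C'

RLE = 6C7H8G2C4B4C7H5C


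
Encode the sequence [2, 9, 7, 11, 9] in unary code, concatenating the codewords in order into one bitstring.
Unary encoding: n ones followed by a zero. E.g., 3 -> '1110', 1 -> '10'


Encode each number as n ones followed by a terminating 0:
  2 -> 110 (3 bits)
  9 -> 1111111110 (10 bits)
  7 -> 11111110 (8 bits)
  11 -> 111111111110 (12 bits)
  9 -> 1111111110 (10 bits)
Total length = 3 + 10 + 8 + 12 + 10 = 43 bits.

Unary([2, 9, 7, 11, 9]) = 1101111111110111111101111111111101111111110 (43 bits)


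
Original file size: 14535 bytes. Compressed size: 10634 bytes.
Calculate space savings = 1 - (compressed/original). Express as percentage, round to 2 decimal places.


ratio = compressed/original = 10634/14535 = 0.731613
savings = 1 - ratio = 1 - 0.731613 = 0.268387
as a percentage: 0.268387 * 100 = 26.84%

Space savings = 1 - 10634/14535 = 26.84%


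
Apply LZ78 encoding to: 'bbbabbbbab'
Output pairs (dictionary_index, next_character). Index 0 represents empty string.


LZ78 encoding steps:
Dictionary: {0: ''}
Step 1: w='' (idx 0), next='b' -> output (0, 'b'), add 'b' as idx 1
Step 2: w='b' (idx 1), next='b' -> output (1, 'b'), add 'bb' as idx 2
Step 3: w='' (idx 0), next='a' -> output (0, 'a'), add 'a' as idx 3
Step 4: w='bb' (idx 2), next='b' -> output (2, 'b'), add 'bbb' as idx 4
Step 5: w='b' (idx 1), next='a' -> output (1, 'a'), add 'ba' as idx 5
Step 6: w='b' (idx 1), end of input -> output (1, '')


Encoded: [(0, 'b'), (1, 'b'), (0, 'a'), (2, 'b'), (1, 'a'), (1, '')]


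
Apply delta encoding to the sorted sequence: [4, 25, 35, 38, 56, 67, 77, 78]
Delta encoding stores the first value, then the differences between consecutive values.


First value: 4
Deltas:
  25 - 4 = 21
  35 - 25 = 10
  38 - 35 = 3
  56 - 38 = 18
  67 - 56 = 11
  77 - 67 = 10
  78 - 77 = 1


Delta encoded: [4, 21, 10, 3, 18, 11, 10, 1]


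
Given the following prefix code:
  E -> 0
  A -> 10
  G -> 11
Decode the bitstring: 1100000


Decoding step by step:
Bits 11 -> G
Bits 0 -> E
Bits 0 -> E
Bits 0 -> E
Bits 0 -> E
Bits 0 -> E


Decoded message: GEEEEE


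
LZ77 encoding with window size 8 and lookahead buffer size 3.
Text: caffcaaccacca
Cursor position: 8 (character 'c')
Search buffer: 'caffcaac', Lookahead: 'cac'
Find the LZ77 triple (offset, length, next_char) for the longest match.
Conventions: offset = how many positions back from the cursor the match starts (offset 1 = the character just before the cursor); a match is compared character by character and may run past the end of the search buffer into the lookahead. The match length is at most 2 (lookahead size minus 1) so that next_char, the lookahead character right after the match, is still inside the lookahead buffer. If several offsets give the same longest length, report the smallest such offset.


Try each offset into the search buffer:
  offset=1 (pos 7, char 'c'): match length 1
  offset=2 (pos 6, char 'a'): match length 0
  offset=3 (pos 5, char 'a'): match length 0
  offset=4 (pos 4, char 'c'): match length 2
  offset=5 (pos 3, char 'f'): match length 0
  offset=6 (pos 2, char 'f'): match length 0
  offset=7 (pos 1, char 'a'): match length 0
  offset=8 (pos 0, char 'c'): match length 2
Longest match has length 2, found at offsets 4, 8; take the smallest, offset 4.
next_char = character at position 8 + 2 = 10 -> 'c'

Best match: offset=4, length=2 (matching 'ca' starting at position 4)
LZ77 triple: (4, 2, 'c')


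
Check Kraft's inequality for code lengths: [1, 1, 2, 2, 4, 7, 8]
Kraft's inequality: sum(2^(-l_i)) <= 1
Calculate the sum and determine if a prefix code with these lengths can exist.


Sum = 2^(-1) + 2^(-1) + 2^(-2) + 2^(-2) + 2^(-4) + 2^(-7) + 2^(-8)
    = 0.5 + 0.5 + 0.25 + 0.25 + 0.0625 + 0.0078125 + 0.00390625
    = 403/256 = 1.57421875
Since 1.57421875 > 1, Kraft's inequality is NOT satisfied.
A prefix code with these lengths CANNOT exist.

Kraft sum = 1.57421875. Not satisfied.


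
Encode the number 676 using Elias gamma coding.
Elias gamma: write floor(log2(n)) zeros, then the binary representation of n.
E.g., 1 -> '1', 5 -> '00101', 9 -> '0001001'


num_bits = floor(log2(676)) + 1 = 10
leading_zeros = num_bits - 1 = 9
binary(676) = 1010100100

Elias gamma(676) = '000000000' + '1010100100' = 0000000001010100100 (19 bits)


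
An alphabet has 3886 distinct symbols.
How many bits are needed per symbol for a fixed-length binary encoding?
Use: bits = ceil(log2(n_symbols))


log2(3886) = 11.9241
Bracket: 2^11 = 2048 < 3886 <= 2^12 = 4096
So ceil(log2(3886)) = 12

bits = ceil(log2(3886)) = ceil(11.9241) = 12 bits


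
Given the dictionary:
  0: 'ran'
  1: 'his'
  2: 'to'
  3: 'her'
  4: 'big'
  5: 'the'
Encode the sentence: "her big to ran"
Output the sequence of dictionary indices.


Look up each word in the dictionary:
  'her' -> 3
  'big' -> 4
  'to' -> 2
  'ran' -> 0

Encoded: [3, 4, 2, 0]


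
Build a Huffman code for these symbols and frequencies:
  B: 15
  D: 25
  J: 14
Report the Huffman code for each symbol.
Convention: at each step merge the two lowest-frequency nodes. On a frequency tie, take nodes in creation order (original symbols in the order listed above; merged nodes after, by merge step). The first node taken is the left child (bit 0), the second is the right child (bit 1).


Huffman tree construction:
Step 1: Merge J(14) + B(15) = 29
Step 2: Merge D(25) + (J+B)(29) = 54
Read each symbol's code off the tree from the root (left child = 0, right child = 1).

Codes:
  B: 11 (length 2)
  D: 0 (length 1)
  J: 10 (length 2)
Average code length: 83/54 = 1.5370 bits/symbol


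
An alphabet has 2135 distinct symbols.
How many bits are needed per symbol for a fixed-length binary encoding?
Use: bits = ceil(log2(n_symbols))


log2(2135) = 11.06
Bracket: 2^11 = 2048 < 2135 <= 2^12 = 4096
So ceil(log2(2135)) = 12

bits = ceil(log2(2135)) = ceil(11.06) = 12 bits


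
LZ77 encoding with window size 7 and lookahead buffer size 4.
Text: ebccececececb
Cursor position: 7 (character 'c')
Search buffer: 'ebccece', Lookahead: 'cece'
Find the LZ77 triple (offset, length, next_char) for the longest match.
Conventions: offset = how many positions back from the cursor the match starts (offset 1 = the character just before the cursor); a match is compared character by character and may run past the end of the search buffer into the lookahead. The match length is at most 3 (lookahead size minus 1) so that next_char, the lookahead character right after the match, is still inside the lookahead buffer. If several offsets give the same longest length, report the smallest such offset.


Try each offset into the search buffer:
  offset=1 (pos 6, char 'e'): match length 0
  offset=2 (pos 5, char 'c'): match length 3
  offset=3 (pos 4, char 'e'): match length 0
  offset=4 (pos 3, char 'c'): match length 3
  offset=5 (pos 2, char 'c'): match length 1
  offset=6 (pos 1, char 'b'): match length 0
  offset=7 (pos 0, char 'e'): match length 0
Longest match has length 3, found at offsets 2, 4; take the smallest, offset 2.
next_char = character at position 7 + 3 = 10 -> 'e'

Best match: offset=2, length=3 (matching 'cec' starting at position 5)
LZ77 triple: (2, 3, 'e')


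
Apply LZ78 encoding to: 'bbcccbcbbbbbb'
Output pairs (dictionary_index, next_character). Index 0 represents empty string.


LZ78 encoding steps:
Dictionary: {0: ''}
Step 1: w='' (idx 0), next='b' -> output (0, 'b'), add 'b' as idx 1
Step 2: w='b' (idx 1), next='c' -> output (1, 'c'), add 'bc' as idx 2
Step 3: w='' (idx 0), next='c' -> output (0, 'c'), add 'c' as idx 3
Step 4: w='c' (idx 3), next='b' -> output (3, 'b'), add 'cb' as idx 4
Step 5: w='cb' (idx 4), next='b' -> output (4, 'b'), add 'cbb' as idx 5
Step 6: w='b' (idx 1), next='b' -> output (1, 'b'), add 'bb' as idx 6
Step 7: w='bb' (idx 6), end of input -> output (6, '')


Encoded: [(0, 'b'), (1, 'c'), (0, 'c'), (3, 'b'), (4, 'b'), (1, 'b'), (6, '')]


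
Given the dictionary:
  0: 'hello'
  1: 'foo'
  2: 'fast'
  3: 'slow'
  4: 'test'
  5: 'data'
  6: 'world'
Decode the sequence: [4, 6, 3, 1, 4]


Look up each index in the dictionary:
  4 -> 'test'
  6 -> 'world'
  3 -> 'slow'
  1 -> 'foo'
  4 -> 'test'

Decoded: "test world slow foo test"


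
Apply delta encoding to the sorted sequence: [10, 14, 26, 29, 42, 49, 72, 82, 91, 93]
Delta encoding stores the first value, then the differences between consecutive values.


First value: 10
Deltas:
  14 - 10 = 4
  26 - 14 = 12
  29 - 26 = 3
  42 - 29 = 13
  49 - 42 = 7
  72 - 49 = 23
  82 - 72 = 10
  91 - 82 = 9
  93 - 91 = 2


Delta encoded: [10, 4, 12, 3, 13, 7, 23, 10, 9, 2]


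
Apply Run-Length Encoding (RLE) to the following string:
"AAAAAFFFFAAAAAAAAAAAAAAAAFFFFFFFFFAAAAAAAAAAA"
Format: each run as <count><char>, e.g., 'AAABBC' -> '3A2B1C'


Scanning runs left to right:
  i=0: run of 'A' x 5 -> '5A'
  i=5: run of 'F' x 4 -> '4F'
  i=9: run of 'A' x 16 -> '16A'
  i=25: run of 'F' x 9 -> '9F'
  i=34: run of 'A' x 11 -> '11A'

RLE = 5A4F16A9F11A


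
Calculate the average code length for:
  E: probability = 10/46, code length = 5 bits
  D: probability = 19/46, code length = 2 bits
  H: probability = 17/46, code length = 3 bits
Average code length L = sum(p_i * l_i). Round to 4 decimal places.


Weighted contributions p_i * l_i:
  E: (10/46) * 5 = 50/46
  D: (19/46) * 2 = 38/46
  H: (17/46) * 3 = 51/46
Sum = (50 + 38 + 51)/46 = 139/46

L = 139/46 = 3.0217 bits/symbol


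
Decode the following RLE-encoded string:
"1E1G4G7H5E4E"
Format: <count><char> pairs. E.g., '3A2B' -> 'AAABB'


Expanding each <count><char> pair:
  1E -> 'E'
  1G -> 'G'
  4G -> 'GGGG'
  7H -> 'HHHHHHH'
  5E -> 'EEEEE'
  4E -> 'EEEE'

Decoded = EGGGGGHHHHHHHEEEEEEEEE


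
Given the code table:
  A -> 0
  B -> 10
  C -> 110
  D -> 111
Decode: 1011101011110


Decoding:
10 -> B
111 -> D
0 -> A
10 -> B
111 -> D
10 -> B


Result: BDABDB


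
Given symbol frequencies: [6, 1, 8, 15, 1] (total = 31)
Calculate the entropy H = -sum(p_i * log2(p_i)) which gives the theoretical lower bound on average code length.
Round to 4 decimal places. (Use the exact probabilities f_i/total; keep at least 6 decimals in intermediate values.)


Per-symbol terms -p_i * log2(p_i) with p_i = f_i/31:
  p = 6/31 = 0.193548: log2(p) = -2.369234, -p*log2(p) = 0.458561
  p = 1/31 = 0.032258: log2(p) = -4.954196, -p*log2(p) = 0.159813
  p = 8/31 = 0.258065: log2(p) = -1.954196, -p*log2(p) = 0.504309
  p = 15/31 = 0.483871: log2(p) = -1.047306, -p*log2(p) = 0.506761
  p = 1/31 = 0.032258: log2(p) = -4.954196, -p*log2(p) = 0.159813
H = 0.458561 + 0.159813 + 0.504309 + 0.506761 + 0.159813 = 1.789257

H = 1.7893 bits/symbol


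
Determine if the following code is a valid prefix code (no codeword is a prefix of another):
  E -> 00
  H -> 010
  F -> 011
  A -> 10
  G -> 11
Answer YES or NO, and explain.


Checking each pair (does one codeword prefix another?):
  E='00' vs H='010': no prefix
  E='00' vs F='011': no prefix
  E='00' vs A='10': no prefix
  E='00' vs G='11': no prefix
  H='010' vs E='00': no prefix
  H='010' vs F='011': no prefix
  H='010' vs A='10': no prefix
  H='010' vs G='11': no prefix
  F='011' vs E='00': no prefix
  F='011' vs H='010': no prefix
  F='011' vs A='10': no prefix
  F='011' vs G='11': no prefix
  A='10' vs E='00': no prefix
  A='10' vs H='010': no prefix
  A='10' vs F='011': no prefix
  A='10' vs G='11': no prefix
  G='11' vs E='00': no prefix
  G='11' vs H='010': no prefix
  G='11' vs F='011': no prefix
  G='11' vs A='10': no prefix
No violation found over all pairs.

YES -- this is a valid prefix code. No codeword is a prefix of any other codeword.


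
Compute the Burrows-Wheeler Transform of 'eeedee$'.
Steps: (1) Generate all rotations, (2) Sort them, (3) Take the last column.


Rotations (sorted):
  0: $eeedee -> last char: e
  1: dee$eee -> last char: e
  2: e$eeede -> last char: e
  3: edee$ee -> last char: e
  4: ee$eeed -> last char: d
  5: eedee$e -> last char: e
  6: eeedee$ -> last char: $


BWT = eeeede$


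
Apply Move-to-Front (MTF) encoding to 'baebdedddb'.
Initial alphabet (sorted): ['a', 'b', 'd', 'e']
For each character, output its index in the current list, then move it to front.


MTF encoding:
'b': index 1 in ['a', 'b', 'd', 'e'] -> ['b', 'a', 'd', 'e']
'a': index 1 in ['b', 'a', 'd', 'e'] -> ['a', 'b', 'd', 'e']
'e': index 3 in ['a', 'b', 'd', 'e'] -> ['e', 'a', 'b', 'd']
'b': index 2 in ['e', 'a', 'b', 'd'] -> ['b', 'e', 'a', 'd']
'd': index 3 in ['b', 'e', 'a', 'd'] -> ['d', 'b', 'e', 'a']
'e': index 2 in ['d', 'b', 'e', 'a'] -> ['e', 'd', 'b', 'a']
'd': index 1 in ['e', 'd', 'b', 'a'] -> ['d', 'e', 'b', 'a']
'd': index 0 in ['d', 'e', 'b', 'a'] -> ['d', 'e', 'b', 'a']
'd': index 0 in ['d', 'e', 'b', 'a'] -> ['d', 'e', 'b', 'a']
'b': index 2 in ['d', 'e', 'b', 'a'] -> ['b', 'd', 'e', 'a']


Output: [1, 1, 3, 2, 3, 2, 1, 0, 0, 2]


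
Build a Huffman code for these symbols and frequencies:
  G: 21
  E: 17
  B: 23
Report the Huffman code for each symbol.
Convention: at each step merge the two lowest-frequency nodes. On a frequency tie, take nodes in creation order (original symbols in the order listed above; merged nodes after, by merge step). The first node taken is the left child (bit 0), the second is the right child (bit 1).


Huffman tree construction:
Step 1: Merge E(17) + G(21) = 38
Step 2: Merge B(23) + (E+G)(38) = 61
Read each symbol's code off the tree from the root (left child = 0, right child = 1).

Codes:
  G: 11 (length 2)
  E: 10 (length 2)
  B: 0 (length 1)
Average code length: 99/61 = 1.6230 bits/symbol


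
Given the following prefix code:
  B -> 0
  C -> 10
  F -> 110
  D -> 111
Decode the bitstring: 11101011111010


Decoding step by step:
Bits 111 -> D
Bits 0 -> B
Bits 10 -> C
Bits 111 -> D
Bits 110 -> F
Bits 10 -> C


Decoded message: DBCDFC


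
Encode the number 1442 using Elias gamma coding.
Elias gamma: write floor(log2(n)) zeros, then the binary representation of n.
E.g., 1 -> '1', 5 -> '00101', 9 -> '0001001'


num_bits = floor(log2(1442)) + 1 = 11
leading_zeros = num_bits - 1 = 10
binary(1442) = 10110100010

Elias gamma(1442) = '0000000000' + '10110100010' = 000000000010110100010 (21 bits)


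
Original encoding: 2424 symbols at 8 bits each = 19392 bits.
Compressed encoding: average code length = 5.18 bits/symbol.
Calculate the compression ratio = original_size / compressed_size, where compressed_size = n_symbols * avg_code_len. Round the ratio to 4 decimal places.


original_size = n_symbols * orig_bits = 2424 * 8 = 19392 bits
compressed_size = n_symbols * avg_code_len = 2424 * 5.18 = 12556.32 bits
ratio = original_size / compressed_size = 19392 / 12556.32 = 1.5444

Compression ratio = 1.5444


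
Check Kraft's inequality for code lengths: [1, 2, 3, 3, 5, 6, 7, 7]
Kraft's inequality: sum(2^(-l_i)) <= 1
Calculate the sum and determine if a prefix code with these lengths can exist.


Sum = 2^(-1) + 2^(-2) + 2^(-3) + 2^(-3) + 2^(-5) + 2^(-6) + 2^(-7) + 2^(-7)
    = 0.5 + 0.25 + 0.125 + 0.125 + 0.03125 + 0.015625 + 0.0078125 + 0.0078125
    = 136/128 = 1.0625
Since 1.0625 > 1, Kraft's inequality is NOT satisfied.
A prefix code with these lengths CANNOT exist.

Kraft sum = 1.0625. Not satisfied.


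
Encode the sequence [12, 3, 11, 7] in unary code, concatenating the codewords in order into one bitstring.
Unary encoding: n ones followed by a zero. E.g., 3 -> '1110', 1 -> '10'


Encode each number as n ones followed by a terminating 0:
  12 -> 1111111111110 (13 bits)
  3 -> 1110 (4 bits)
  11 -> 111111111110 (12 bits)
  7 -> 11111110 (8 bits)
Total length = 13 + 4 + 12 + 8 = 37 bits.

Unary([12, 3, 11, 7]) = 1111111111110111011111111111011111110 (37 bits)


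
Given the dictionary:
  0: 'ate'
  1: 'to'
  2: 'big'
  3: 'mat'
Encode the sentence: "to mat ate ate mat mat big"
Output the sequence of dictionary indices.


Look up each word in the dictionary:
  'to' -> 1
  'mat' -> 3
  'ate' -> 0
  'ate' -> 0
  'mat' -> 3
  'mat' -> 3
  'big' -> 2

Encoded: [1, 3, 0, 0, 3, 3, 2]


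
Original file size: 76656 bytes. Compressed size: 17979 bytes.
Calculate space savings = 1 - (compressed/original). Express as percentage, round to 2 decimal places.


ratio = compressed/original = 17979/76656 = 0.234541
savings = 1 - ratio = 1 - 0.234541 = 0.765459
as a percentage: 0.765459 * 100 = 76.55%

Space savings = 1 - 17979/76656 = 76.55%
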